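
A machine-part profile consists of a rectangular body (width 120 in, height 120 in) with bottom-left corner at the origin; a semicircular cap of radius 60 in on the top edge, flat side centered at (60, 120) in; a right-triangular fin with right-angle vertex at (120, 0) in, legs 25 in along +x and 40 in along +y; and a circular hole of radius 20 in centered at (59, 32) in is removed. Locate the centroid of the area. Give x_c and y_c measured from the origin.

x_c = 61.84 in, y_c = 85.66 in

rectangular body: A = 120 × 120 = 14400.00, centroid at (60.00, 60.00).
semicircular top: A = ½π·60² = 5654.87, centroid at (60.00, 145.46).
triangular fin: A = ½·25·40 = 500.00, centroid at (128.33, 13.33).
hole: A = −π·20² = -1256.64, centroid at (59.00, 32.00).
ΣA = 19298.23 in²
ΣAx_c = (14400.00)(60.00) + (5654.87)(60.00) + (500.00)(128.33) + (-1256.64)(59.00) = 1193317.09 in³
ΣAy_c = (14400.00)(60.00) + (5654.87)(145.46) + (500.00)(13.33) + (-1256.64)(32.00) = 1653038.29 in³
x_c = 1193317.09 / 19298.23 = 61.84 in
y_c = 1653038.29 / 19298.23 = 85.66 in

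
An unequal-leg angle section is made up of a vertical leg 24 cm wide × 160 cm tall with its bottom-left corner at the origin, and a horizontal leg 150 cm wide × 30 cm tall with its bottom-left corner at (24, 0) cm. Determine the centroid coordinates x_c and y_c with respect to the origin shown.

x_c = 58.94 cm, y_c = 44.93 cm

Part | A | x̄ᵢ | ȳᵢ | A·x̄ᵢ | A·ȳᵢ
vertical leg | 3840.00 | 12.00 | 80.00 | 46080.00 | 307200.00
horizontal leg | 4500.00 | 99.00 | 15.00 | 445500.00 | 67500.00
Σ | 8340.00 |  |  | 491580.00 | 374700.00
x_c = 491580.00 / 8340.00 = 58.94 cm
y_c = 374700.00 / 8340.00 = 44.93 cm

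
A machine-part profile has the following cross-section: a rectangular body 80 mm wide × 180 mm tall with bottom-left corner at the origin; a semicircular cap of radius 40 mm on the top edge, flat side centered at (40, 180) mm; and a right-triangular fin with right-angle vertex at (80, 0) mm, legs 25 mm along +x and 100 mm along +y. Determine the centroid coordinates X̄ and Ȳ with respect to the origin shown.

rectangular body: A = 80 × 180 = 14400.00, centroid at (40.00, 90.00).
semicircular top: A = ½π·40² = 2513.27, centroid at (40.00, 196.98).
triangular fin: A = ½·25·100 = 1250.00, centroid at (88.33, 33.33).
ΣA = 18163.27 mm², ΣAX̄ = 786947.63 mm³, ΣAȲ = 1832722.68 mm³.
X̄ = 786947.63/18163.27 = 43.33 mm; Ȳ = 1832722.68/18163.27 = 100.90 mm.

X̄ = 43.33 mm, Ȳ = 100.90 mm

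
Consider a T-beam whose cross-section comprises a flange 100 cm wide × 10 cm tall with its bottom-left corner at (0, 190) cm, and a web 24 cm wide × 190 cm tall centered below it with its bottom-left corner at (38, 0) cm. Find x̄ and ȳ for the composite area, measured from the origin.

x̄ = 50.00 cm, ȳ = 112.99 cm

Part | A | x̄ᵢ | ȳᵢ | A·x̄ᵢ | A·ȳᵢ
web | 4560.00 | 50.00 | 95.00 | 228000.00 | 433200.00
flange | 1000.00 | 50.00 | 195.00 | 50000.00 | 195000.00
Σ | 5560.00 |  |  | 278000.00 | 628200.00
x̄ = 278000.00 / 5560.00 = 50.00 cm
ȳ = 628200.00 / 5560.00 = 112.99 cm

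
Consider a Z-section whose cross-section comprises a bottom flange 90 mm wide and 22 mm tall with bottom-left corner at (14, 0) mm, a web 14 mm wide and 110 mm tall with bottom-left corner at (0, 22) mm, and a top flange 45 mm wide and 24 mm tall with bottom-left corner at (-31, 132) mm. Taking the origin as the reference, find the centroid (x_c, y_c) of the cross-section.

x_c = 25.74 mm, y_c = 64.32 mm

bottom flange: A = 90 × 22 = 1980.00, centroid at (59.00, 11.00).
web: A = 14 × 110 = 1540.00, centroid at (7.00, 77.00).
top flange: A = 45 × 24 = 1080.00, centroid at (-8.50, 144.00).
ΣA = 4600.00 mm²
ΣAx_c = (1980.00)(59.00) + (1540.00)(7.00) + (1080.00)(-8.50) = 118420.00 mm³
ΣAy_c = (1980.00)(11.00) + (1540.00)(77.00) + (1080.00)(144.00) = 295880.00 mm³
x_c = 118420.00 / 4600.00 = 25.74 mm
y_c = 295880.00 / 4600.00 = 64.32 mm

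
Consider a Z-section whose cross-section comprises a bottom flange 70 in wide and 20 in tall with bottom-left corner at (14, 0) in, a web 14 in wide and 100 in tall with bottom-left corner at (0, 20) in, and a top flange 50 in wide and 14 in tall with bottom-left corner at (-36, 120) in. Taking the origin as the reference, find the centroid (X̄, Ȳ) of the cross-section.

X̄ = 20.20 in, Ȳ = 57.40 in

bottom flange: A = 70 × 20 = 1400.00, centroid at (49.00, 10.00).
web: A = 14 × 100 = 1400.00, centroid at (7.00, 70.00).
top flange: A = 50 × 14 = 700.00, centroid at (-11.00, 127.00).
ΣA = 3500.00 in², ΣAX̄ = 70700.00 in³, ΣAȲ = 200900.00 in³.
X̄ = 70700.00/3500.00 = 20.20 in; Ȳ = 200900.00/3500.00 = 57.40 in.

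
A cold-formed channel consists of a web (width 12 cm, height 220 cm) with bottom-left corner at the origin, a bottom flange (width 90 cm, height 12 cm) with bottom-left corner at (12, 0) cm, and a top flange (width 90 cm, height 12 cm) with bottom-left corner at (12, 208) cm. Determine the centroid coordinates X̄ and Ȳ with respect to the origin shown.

X̄ = 28.95 cm, Ȳ = 110.00 cm

web: A = 12 × 220 = 2640.00, centroid at (6.00, 110.00).
bottom flange: A = 90 × 12 = 1080.00, centroid at (57.00, 6.00).
top flange: A = 90 × 12 = 1080.00, centroid at (57.00, 214.00).
ΣA = 4800.00 cm², ΣAX̄ = 138960.00 cm³, ΣAȲ = 528000.00 cm³.
X̄ = 138960.00/4800.00 = 28.95 cm; Ȳ = 528000.00/4800.00 = 110.00 cm.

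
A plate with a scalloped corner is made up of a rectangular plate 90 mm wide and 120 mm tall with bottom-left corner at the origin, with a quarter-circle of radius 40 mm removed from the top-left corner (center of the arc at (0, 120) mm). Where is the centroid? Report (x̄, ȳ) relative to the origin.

x̄ = 48.69 mm, ȳ = 54.33 mm

plate: A = 90 × 120 = 10800.00, centroid at (45.00, 60.00).
removed quarter-circle: A = −¼π·40² = -1256.64, centroid at (16.98, 103.02).
ΣA = 9543.36 mm²
ΣAx̄ = (10800.00)(45.00) + (-1256.64)(16.98) = 464666.67 mm³
ΣAȳ = (10800.00)(60.00) + (-1256.64)(103.02) = 518536.89 mm³
x̄ = 464666.67 / 9543.36 = 48.69 mm
ȳ = 518536.89 / 9543.36 = 54.33 mm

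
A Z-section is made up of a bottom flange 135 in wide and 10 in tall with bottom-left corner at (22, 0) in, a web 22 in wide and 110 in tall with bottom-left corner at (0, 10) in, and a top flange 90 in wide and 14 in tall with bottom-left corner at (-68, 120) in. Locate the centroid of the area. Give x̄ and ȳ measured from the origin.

bottom flange: A = 135 × 10 = 1350.00, centroid at (89.50, 5.00).
web: A = 22 × 110 = 2420.00, centroid at (11.00, 65.00).
top flange: A = 90 × 14 = 1260.00, centroid at (-23.00, 127.00).
ΣA = 5030.00 in²
ΣAx̄ = (1350.00)(89.50) + (2420.00)(11.00) + (1260.00)(-23.00) = 118465.00 in³
ΣAȳ = (1350.00)(5.00) + (2420.00)(65.00) + (1260.00)(127.00) = 324070.00 in³
x̄ = 118465.00 / 5030.00 = 23.55 in
ȳ = 324070.00 / 5030.00 = 64.43 in

x̄ = 23.55 in, ȳ = 64.43 in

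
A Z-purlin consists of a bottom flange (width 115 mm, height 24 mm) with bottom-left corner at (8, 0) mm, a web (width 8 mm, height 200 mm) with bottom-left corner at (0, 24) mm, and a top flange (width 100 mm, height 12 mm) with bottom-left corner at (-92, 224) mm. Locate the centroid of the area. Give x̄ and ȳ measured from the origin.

bottom flange: A = 115 × 24 = 2760.00, centroid at (65.50, 12.00).
web: A = 8 × 200 = 1600.00, centroid at (4.00, 124.00).
top flange: A = 100 × 12 = 1200.00, centroid at (-42.00, 230.00).
ΣA = 5560.00 mm²
ΣAx̄ = (2760.00)(65.50) + (1600.00)(4.00) + (1200.00)(-42.00) = 136780.00 mm³
ΣAȳ = (2760.00)(12.00) + (1600.00)(124.00) + (1200.00)(230.00) = 507520.00 mm³
x̄ = 136780.00 / 5560.00 = 24.60 mm
ȳ = 507520.00 / 5560.00 = 91.28 mm

x̄ = 24.60 mm, ȳ = 91.28 mm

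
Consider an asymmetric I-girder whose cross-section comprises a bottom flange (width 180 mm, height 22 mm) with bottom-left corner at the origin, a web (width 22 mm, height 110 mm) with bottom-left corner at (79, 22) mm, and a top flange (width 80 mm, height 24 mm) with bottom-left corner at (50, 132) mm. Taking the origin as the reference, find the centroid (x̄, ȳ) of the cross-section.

bottom flange: A = 180 × 22 = 3960.00, centroid at (90.00, 11.00).
web: A = 22 × 110 = 2420.00, centroid at (90.00, 77.00).
top flange: A = 80 × 24 = 1920.00, centroid at (90.00, 144.00).
ΣA = 8300.00 mm², ΣAx̄ = 747000.00 mm³, ΣAȳ = 506380.00 mm³.
x̄ = 747000.00/8300.00 = 90.00 mm; ȳ = 506380.00/8300.00 = 61.01 mm.

x̄ = 90.00 mm, ȳ = 61.01 mm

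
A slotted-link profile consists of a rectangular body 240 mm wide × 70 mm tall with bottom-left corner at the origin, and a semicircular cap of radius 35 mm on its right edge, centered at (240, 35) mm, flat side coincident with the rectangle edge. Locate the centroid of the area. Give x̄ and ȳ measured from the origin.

x̄ = 133.86 mm, ȳ = 35.00 mm

Part | A | x̄ᵢ | ȳᵢ | A·x̄ᵢ | A·ȳᵢ
rectangular body | 16800.00 | 120.00 | 35.00 | 2016000.00 | 588000.00
semicircular end | 1924.23 | 254.85 | 35.00 | 490397.45 | 67347.89
Σ | 18724.23 |  |  | 2506397.45 | 655347.89
x̄ = 2506397.45 / 18724.23 = 133.86 mm
ȳ = 655347.89 / 18724.23 = 35.00 mm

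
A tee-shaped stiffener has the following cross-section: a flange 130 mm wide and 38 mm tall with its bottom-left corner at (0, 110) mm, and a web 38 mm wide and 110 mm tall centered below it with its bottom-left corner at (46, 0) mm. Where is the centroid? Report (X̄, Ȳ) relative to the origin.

web: A = 38 × 110 = 4180.00, centroid at (65.00, 55.00).
flange: A = 130 × 38 = 4940.00, centroid at (65.00, 129.00).
ΣA = 9120.00 mm², ΣAX̄ = 592800.00 mm³, ΣAȲ = 867160.00 mm³.
X̄ = 592800.00/9120.00 = 65.00 mm; Ȳ = 867160.00/9120.00 = 95.08 mm.

X̄ = 65.00 mm, Ȳ = 95.08 mm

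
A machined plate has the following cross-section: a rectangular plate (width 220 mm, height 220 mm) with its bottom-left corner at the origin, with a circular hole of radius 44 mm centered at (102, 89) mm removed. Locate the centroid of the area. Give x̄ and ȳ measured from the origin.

x̄ = 111.15 mm, ȳ = 113.02 mm

Part | A | x̄ᵢ | ȳᵢ | A·x̄ᵢ | A·ȳᵢ
plate | 48400.00 | 110.00 | 110.00 | 5324000.00 | 5324000.00
hole | -6082.12 | 102.00 | 89.00 | -620376.58 | -541308.98
Σ | 42317.88 |  |  | 4703623.42 | 4782691.02
x̄ = 4703623.42 / 42317.88 = 111.15 mm
ȳ = 4782691.02 / 42317.88 = 113.02 mm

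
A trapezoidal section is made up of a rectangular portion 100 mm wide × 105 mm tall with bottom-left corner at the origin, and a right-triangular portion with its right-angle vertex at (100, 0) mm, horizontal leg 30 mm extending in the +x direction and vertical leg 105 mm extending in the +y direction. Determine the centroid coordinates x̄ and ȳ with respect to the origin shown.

x̄ = 57.83 mm, ȳ = 50.22 mm

rectangular portion: A = 100 × 105 = 10500.00, centroid at (50.00, 52.50).
triangular portion: A = ½·30·105 = 1575.00, centroid at (110.00, 35.00).
ΣA = 12075.00 mm², ΣAx̄ = 698250.00 mm³, ΣAȳ = 606375.00 mm³.
x̄ = 698250.00/12075.00 = 57.83 mm; ȳ = 606375.00/12075.00 = 50.22 mm.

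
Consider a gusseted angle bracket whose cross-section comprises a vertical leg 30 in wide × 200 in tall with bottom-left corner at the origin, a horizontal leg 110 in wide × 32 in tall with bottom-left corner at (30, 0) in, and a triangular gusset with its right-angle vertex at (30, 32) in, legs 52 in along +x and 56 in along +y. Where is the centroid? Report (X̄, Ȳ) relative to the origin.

X̄ = 41.74 in, Ȳ = 66.52 in

Part | A | x̄ᵢ | ȳᵢ | A·x̄ᵢ | A·ȳᵢ
vertical leg | 6000.00 | 15.00 | 100.00 | 90000.00 | 600000.00
horizontal leg | 3520.00 | 85.00 | 16.00 | 299200.00 | 56320.00
gusset | 1456.00 | 47.33 | 50.67 | 68917.33 | 73770.67
Σ | 10976.00 |  |  | 458117.33 | 730090.67
X̄ = 458117.33 / 10976.00 = 41.74 in
Ȳ = 730090.67 / 10976.00 = 66.52 in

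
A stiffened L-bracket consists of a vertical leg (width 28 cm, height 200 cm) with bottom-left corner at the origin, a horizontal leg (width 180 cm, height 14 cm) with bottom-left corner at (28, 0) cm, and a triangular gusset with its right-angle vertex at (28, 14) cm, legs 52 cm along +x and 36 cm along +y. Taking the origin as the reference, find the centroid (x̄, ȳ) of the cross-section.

x̄ = 46.18 cm, ȳ = 66.47 cm

Part | A | x̄ᵢ | ȳᵢ | A·x̄ᵢ | A·ȳᵢ
vertical leg | 5600.00 | 14.00 | 100.00 | 78400.00 | 560000.00
horizontal leg | 2520.00 | 118.00 | 7.00 | 297360.00 | 17640.00
gusset | 936.00 | 45.33 | 26.00 | 42432.00 | 24336.00
Σ | 9056.00 |  |  | 418192.00 | 601976.00
x̄ = 418192.00 / 9056.00 = 46.18 cm
ȳ = 601976.00 / 9056.00 = 66.47 cm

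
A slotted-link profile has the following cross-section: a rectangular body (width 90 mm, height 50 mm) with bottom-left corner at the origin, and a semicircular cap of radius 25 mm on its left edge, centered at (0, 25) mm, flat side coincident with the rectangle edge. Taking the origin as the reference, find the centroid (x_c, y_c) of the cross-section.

x_c = 35.04 mm, y_c = 25.00 mm

Part | A | x̄ᵢ | ȳᵢ | A·x̄ᵢ | A·ȳᵢ
rectangular body | 4500.00 | 45.00 | 25.00 | 202500.00 | 112500.00
semicircular end | 981.75 | -10.61 | 25.00 | -10416.67 | 24543.69
Σ | 5481.75 |  |  | 192083.33 | 137043.69
x_c = 192083.33 / 5481.75 = 35.04 mm
y_c = 137043.69 / 5481.75 = 25.00 mm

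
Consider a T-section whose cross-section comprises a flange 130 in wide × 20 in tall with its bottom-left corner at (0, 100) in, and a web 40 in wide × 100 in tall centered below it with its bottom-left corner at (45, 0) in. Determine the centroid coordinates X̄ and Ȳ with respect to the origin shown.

X̄ = 65.00 in, Ȳ = 73.64 in

web: A = 40 × 100 = 4000.00, centroid at (65.00, 50.00).
flange: A = 130 × 20 = 2600.00, centroid at (65.00, 110.00).
ΣA = 6600.00 in², ΣAX̄ = 429000.00 in³, ΣAȲ = 486000.00 in³.
X̄ = 429000.00/6600.00 = 65.00 in; Ȳ = 486000.00/6600.00 = 73.64 in.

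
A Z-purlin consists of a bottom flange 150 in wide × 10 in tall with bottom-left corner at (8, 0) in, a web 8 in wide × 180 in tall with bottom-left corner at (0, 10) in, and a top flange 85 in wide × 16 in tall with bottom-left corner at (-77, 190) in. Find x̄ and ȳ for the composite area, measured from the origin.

Part | A | x̄ᵢ | ȳᵢ | A·x̄ᵢ | A·ȳᵢ
bottom flange | 1500.00 | 83.00 | 5.00 | 124500.00 | 7500.00
web | 1440.00 | 4.00 | 100.00 | 5760.00 | 144000.00
top flange | 1360.00 | -34.50 | 198.00 | -46920.00 | 269280.00
Σ | 4300.00 |  |  | 83340.00 | 420780.00
x̄ = 83340.00 / 4300.00 = 19.38 in
ȳ = 420780.00 / 4300.00 = 97.86 in

x̄ = 19.38 in, ȳ = 97.86 in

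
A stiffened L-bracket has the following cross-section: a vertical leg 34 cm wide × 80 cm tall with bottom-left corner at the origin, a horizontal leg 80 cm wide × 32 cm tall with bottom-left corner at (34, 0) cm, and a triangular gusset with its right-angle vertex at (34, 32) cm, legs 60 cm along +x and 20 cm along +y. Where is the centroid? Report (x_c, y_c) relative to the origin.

vertical leg: A = 34 × 80 = 2720.00, centroid at (17.00, 40.00).
horizontal leg: A = 80 × 32 = 2560.00, centroid at (74.00, 16.00).
gusset: A = ½·60·20 = 600.00, centroid at (54.00, 38.67).
ΣA = 5880.00 cm²
ΣAx_c = (2720.00)(17.00) + (2560.00)(74.00) + (600.00)(54.00) = 268080.00 cm³
ΣAy_c = (2720.00)(40.00) + (2560.00)(16.00) + (600.00)(38.67) = 172960.00 cm³
x_c = 268080.00 / 5880.00 = 45.59 cm
y_c = 172960.00 / 5880.00 = 29.41 cm

x_c = 45.59 cm, y_c = 29.41 cm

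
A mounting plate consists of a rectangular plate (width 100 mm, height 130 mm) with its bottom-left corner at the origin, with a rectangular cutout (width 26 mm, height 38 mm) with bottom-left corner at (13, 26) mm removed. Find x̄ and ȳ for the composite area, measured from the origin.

x̄ = 51.97 mm, ȳ = 66.65 mm

plate: A = 100 × 130 = 13000.00, centroid at (50.00, 65.00).
hole: A = −(26 × 38) = -988.00, centroid at (26.00, 45.00).
ΣA = 12012.00 mm², ΣAx̄ = 624312.00 mm³, ΣAȳ = 800540.00 mm³.
x̄ = 624312.00/12012.00 = 51.97 mm; ȳ = 800540.00/12012.00 = 66.65 mm.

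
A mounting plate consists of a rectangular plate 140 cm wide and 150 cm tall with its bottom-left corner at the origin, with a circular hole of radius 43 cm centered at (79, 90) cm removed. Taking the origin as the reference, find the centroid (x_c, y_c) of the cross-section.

plate: A = 140 × 150 = 21000.00, centroid at (70.00, 75.00).
hole: A = −π·43² = -5808.80, centroid at (79.00, 90.00).
ΣA = 15191.20 cm², ΣAx_c = 1011104.42 cm³, ΣAy_c = 1052207.57 cm³.
x_c = 1011104.42/15191.20 = 66.56 cm; y_c = 1052207.57/15191.20 = 69.26 cm.

x_c = 66.56 cm, y_c = 69.26 cm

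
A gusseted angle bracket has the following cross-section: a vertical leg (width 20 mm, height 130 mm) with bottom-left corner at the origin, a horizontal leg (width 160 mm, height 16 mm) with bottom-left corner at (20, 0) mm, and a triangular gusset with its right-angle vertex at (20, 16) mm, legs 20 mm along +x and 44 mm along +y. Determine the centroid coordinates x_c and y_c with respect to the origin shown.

x_c = 52.45 mm, y_c = 36.25 mm

vertical leg: A = 20 × 130 = 2600.00, centroid at (10.00, 65.00).
horizontal leg: A = 160 × 16 = 2560.00, centroid at (100.00, 8.00).
gusset: A = ½·20·44 = 440.00, centroid at (26.67, 30.67).
ΣA = 5600.00 mm², ΣAx_c = 293733.33 mm³, ΣAy_c = 202973.33 mm³.
x_c = 293733.33/5600.00 = 52.45 mm; y_c = 202973.33/5600.00 = 36.25 mm.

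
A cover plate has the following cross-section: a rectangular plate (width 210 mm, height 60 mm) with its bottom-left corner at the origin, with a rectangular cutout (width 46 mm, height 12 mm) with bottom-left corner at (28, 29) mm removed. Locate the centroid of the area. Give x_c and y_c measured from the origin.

plate: A = 210 × 60 = 12600.00, centroid at (105.00, 30.00).
hole: A = −(46 × 12) = -552.00, centroid at (51.00, 35.00).
ΣA = 12048.00 mm², ΣAx_c = 1294848.00 mm³, ΣAy_c = 358680.00 mm³.
x_c = 1294848.00/12048.00 = 107.47 mm; y_c = 358680.00/12048.00 = 29.77 mm.

x_c = 107.47 mm, y_c = 29.77 mm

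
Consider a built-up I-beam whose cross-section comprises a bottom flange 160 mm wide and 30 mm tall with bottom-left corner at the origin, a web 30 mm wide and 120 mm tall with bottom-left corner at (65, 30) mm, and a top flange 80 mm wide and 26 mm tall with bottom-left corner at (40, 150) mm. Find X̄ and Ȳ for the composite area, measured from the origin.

bottom flange: A = 160 × 30 = 4800.00, centroid at (80.00, 15.00).
web: A = 30 × 120 = 3600.00, centroid at (80.00, 90.00).
top flange: A = 80 × 26 = 2080.00, centroid at (80.00, 163.00).
ΣA = 10480.00 mm², ΣAX̄ = 838400.00 mm³, ΣAȲ = 735040.00 mm³.
X̄ = 838400.00/10480.00 = 80.00 mm; Ȳ = 735040.00/10480.00 = 70.14 mm.

X̄ = 80.00 mm, Ȳ = 70.14 mm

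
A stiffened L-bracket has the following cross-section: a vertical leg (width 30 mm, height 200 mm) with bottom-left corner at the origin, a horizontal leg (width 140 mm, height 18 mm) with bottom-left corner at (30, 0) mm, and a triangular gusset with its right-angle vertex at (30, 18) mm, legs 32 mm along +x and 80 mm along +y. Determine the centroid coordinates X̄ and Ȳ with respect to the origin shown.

Part | A | x̄ᵢ | ȳᵢ | A·x̄ᵢ | A·ȳᵢ
vertical leg | 6000.00 | 15.00 | 100.00 | 90000.00 | 600000.00
horizontal leg | 2520.00 | 100.00 | 9.00 | 252000.00 | 22680.00
gusset | 1280.00 | 40.67 | 44.67 | 52053.33 | 57173.33
Σ | 9800.00 |  |  | 394053.33 | 679853.33
X̄ = 394053.33 / 9800.00 = 40.21 mm
Ȳ = 679853.33 / 9800.00 = 69.37 mm

X̄ = 40.21 mm, Ȳ = 69.37 mm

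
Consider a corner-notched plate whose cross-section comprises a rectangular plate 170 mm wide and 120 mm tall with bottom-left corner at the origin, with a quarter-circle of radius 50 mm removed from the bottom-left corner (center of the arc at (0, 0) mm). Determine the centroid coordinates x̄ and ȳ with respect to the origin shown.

plate: A = 170 × 120 = 20400.00, centroid at (85.00, 60.00).
removed quarter-circle: A = −¼π·50² = -1963.50, centroid at (21.22, 21.22).
ΣA = 18436.50 mm², ΣAx̄ = 1692333.33 mm³, ΣAȳ = 1182333.33 mm³.
x̄ = 1692333.33/18436.50 = 91.79 mm; ȳ = 1182333.33/18436.50 = 64.13 mm.

x̄ = 91.79 mm, ȳ = 64.13 mm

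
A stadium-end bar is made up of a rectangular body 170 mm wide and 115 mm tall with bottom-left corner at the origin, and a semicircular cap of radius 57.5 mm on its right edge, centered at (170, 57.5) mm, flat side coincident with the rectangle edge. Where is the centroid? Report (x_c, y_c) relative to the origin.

x_c = 107.96 mm, y_c = 57.50 mm

Part | A | x̄ᵢ | ȳᵢ | A·x̄ᵢ | A·ȳᵢ
rectangular body | 19550.00 | 85.00 | 57.50 | 1661750.00 | 1124125.00
semicircular end | 5193.45 | 194.40 | 57.50 | 1009625.29 | 298623.11
Σ | 24743.45 |  |  | 2671375.29 | 1422748.11
x_c = 2671375.29 / 24743.45 = 107.96 mm
y_c = 1422748.11 / 24743.45 = 57.50 mm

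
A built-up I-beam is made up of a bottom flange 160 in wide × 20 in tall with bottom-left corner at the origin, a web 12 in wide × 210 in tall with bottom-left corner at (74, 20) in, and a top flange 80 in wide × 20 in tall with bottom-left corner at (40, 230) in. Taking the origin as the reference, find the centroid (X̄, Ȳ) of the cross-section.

X̄ = 80.00 in, Ȳ = 99.86 in

Part | A | x̄ᵢ | ȳᵢ | A·x̄ᵢ | A·ȳᵢ
bottom flange | 3200.00 | 80.00 | 10.00 | 256000.00 | 32000.00
web | 2520.00 | 80.00 | 125.00 | 201600.00 | 315000.00
top flange | 1600.00 | 80.00 | 240.00 | 128000.00 | 384000.00
Σ | 7320.00 |  |  | 585600.00 | 731000.00
X̄ = 585600.00 / 7320.00 = 80.00 in
Ȳ = 731000.00 / 7320.00 = 99.86 in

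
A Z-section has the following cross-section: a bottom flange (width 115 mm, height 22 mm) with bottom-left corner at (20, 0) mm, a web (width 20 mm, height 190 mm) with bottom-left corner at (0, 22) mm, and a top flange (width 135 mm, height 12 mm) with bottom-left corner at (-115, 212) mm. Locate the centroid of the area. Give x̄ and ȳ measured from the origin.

bottom flange: A = 115 × 22 = 2530.00, centroid at (77.50, 11.00).
web: A = 20 × 190 = 3800.00, centroid at (10.00, 117.00).
top flange: A = 135 × 12 = 1620.00, centroid at (-47.50, 218.00).
ΣA = 7950.00 mm²
ΣAx̄ = (2530.00)(77.50) + (3800.00)(10.00) + (1620.00)(-47.50) = 157125.00 mm³
ΣAȳ = (2530.00)(11.00) + (3800.00)(117.00) + (1620.00)(218.00) = 825590.00 mm³
x̄ = 157125.00 / 7950.00 = 19.76 mm
ȳ = 825590.00 / 7950.00 = 103.85 mm

x̄ = 19.76 mm, ȳ = 103.85 mm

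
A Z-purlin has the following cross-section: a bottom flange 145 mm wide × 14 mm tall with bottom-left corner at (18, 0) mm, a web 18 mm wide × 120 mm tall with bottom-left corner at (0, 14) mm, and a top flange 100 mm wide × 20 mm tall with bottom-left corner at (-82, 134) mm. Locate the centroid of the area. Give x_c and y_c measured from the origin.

Part | A | x̄ᵢ | ȳᵢ | A·x̄ᵢ | A·ȳᵢ
bottom flange | 2030.00 | 90.50 | 7.00 | 183715.00 | 14210.00
web | 2160.00 | 9.00 | 74.00 | 19440.00 | 159840.00
top flange | 2000.00 | -32.00 | 144.00 | -64000.00 | 288000.00
Σ | 6190.00 |  |  | 139155.00 | 462050.00
x_c = 139155.00 / 6190.00 = 22.48 mm
y_c = 462050.00 / 6190.00 = 74.64 mm

x_c = 22.48 mm, y_c = 74.64 mm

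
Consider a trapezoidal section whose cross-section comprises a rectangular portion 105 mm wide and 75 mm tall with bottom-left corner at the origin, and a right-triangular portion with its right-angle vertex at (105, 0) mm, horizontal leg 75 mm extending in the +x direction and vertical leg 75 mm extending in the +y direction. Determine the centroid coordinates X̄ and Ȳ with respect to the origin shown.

Part | A | x̄ᵢ | ȳᵢ | A·x̄ᵢ | A·ȳᵢ
rectangular portion | 7875.00 | 52.50 | 37.50 | 413437.50 | 295312.50
triangular portion | 2812.50 | 130.00 | 25.00 | 365625.00 | 70312.50
Σ | 10687.50 |  |  | 779062.50 | 365625.00
X̄ = 779062.50 / 10687.50 = 72.89 mm
Ȳ = 365625.00 / 10687.50 = 34.21 mm

X̄ = 72.89 mm, Ȳ = 34.21 mm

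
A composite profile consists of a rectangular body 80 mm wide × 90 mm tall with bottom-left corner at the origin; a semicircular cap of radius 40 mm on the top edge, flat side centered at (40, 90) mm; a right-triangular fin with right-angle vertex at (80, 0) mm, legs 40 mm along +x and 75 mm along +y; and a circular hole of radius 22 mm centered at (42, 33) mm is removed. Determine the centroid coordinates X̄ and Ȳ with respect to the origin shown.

X̄ = 47.94 mm, Ȳ = 59.86 mm

rectangular body: A = 80 × 90 = 7200.00, centroid at (40.00, 45.00).
semicircular top: A = ½π·40² = 2513.27, centroid at (40.00, 106.98).
triangular fin: A = ½·40·75 = 1500.00, centroid at (93.33, 25.00).
hole: A = −π·22² = -1520.53, centroid at (42.00, 33.00).
ΣA = 9692.74 mm², ΣAX̄ = 464668.67 mm³, ΣAȲ = 580183.82 mm³.
X̄ = 464668.67/9692.74 = 47.94 mm; Ȳ = 580183.82/9692.74 = 59.86 mm.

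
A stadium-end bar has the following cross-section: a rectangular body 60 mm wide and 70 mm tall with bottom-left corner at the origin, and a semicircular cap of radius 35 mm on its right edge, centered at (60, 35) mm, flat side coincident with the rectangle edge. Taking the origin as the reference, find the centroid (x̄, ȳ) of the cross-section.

x̄ = 44.09 mm, ȳ = 35.00 mm

rectangular body: A = 60 × 70 = 4200.00, centroid at (30.00, 35.00).
semicircular end: A = ½π·35² = 1924.23, centroid at (74.85, 35.00).
ΣA = 6124.23 mm², ΣAx̄ = 270036.86 mm³, ΣAȳ = 214347.89 mm³.
x̄ = 270036.86/6124.23 = 44.09 mm; ȳ = 214347.89/6124.23 = 35.00 mm.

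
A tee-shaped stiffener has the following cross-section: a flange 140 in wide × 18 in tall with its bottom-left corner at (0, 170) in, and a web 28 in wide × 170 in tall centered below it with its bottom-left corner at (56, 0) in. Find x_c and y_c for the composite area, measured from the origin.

web: A = 28 × 170 = 4760.00, centroid at (70.00, 85.00).
flange: A = 140 × 18 = 2520.00, centroid at (70.00, 179.00).
ΣA = 7280.00 in², ΣAx_c = 509600.00 in³, ΣAy_c = 855680.00 in³.
x_c = 509600.00/7280.00 = 70.00 in; y_c = 855680.00/7280.00 = 117.54 in.

x_c = 70.00 in, y_c = 117.54 in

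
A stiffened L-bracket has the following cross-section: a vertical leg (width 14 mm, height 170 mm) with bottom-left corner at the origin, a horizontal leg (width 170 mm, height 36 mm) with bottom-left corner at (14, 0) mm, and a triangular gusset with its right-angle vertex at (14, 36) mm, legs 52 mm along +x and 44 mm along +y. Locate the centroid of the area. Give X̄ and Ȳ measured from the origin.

Part | A | x̄ᵢ | ȳᵢ | A·x̄ᵢ | A·ȳᵢ
vertical leg | 2380.00 | 7.00 | 85.00 | 16660.00 | 202300.00
horizontal leg | 6120.00 | 99.00 | 18.00 | 605880.00 | 110160.00
gusset | 1144.00 | 31.33 | 50.67 | 35845.33 | 57962.67
Σ | 9644.00 |  |  | 658385.33 | 370422.67
X̄ = 658385.33 / 9644.00 = 68.27 mm
Ȳ = 370422.67 / 9644.00 = 38.41 mm

X̄ = 68.27 mm, Ȳ = 38.41 mm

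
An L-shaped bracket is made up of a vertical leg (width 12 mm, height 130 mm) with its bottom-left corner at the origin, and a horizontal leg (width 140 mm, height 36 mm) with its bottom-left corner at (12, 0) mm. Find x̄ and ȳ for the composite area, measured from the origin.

vertical leg: A = 12 × 130 = 1560.00, centroid at (6.00, 65.00).
horizontal leg: A = 140 × 36 = 5040.00, centroid at (82.00, 18.00).
ΣA = 6600.00 mm², ΣAx̄ = 422640.00 mm³, ΣAȳ = 192120.00 mm³.
x̄ = 422640.00/6600.00 = 64.04 mm; ȳ = 192120.00/6600.00 = 29.11 mm.

x̄ = 64.04 mm, ȳ = 29.11 mm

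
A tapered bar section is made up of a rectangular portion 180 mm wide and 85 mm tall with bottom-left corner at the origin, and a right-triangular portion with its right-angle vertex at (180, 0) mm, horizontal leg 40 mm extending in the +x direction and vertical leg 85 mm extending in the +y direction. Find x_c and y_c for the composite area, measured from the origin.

x_c = 100.33 mm, y_c = 41.08 mm

rectangular portion: A = 180 × 85 = 15300.00, centroid at (90.00, 42.50).
triangular portion: A = ½·40·85 = 1700.00, centroid at (193.33, 28.33).
ΣA = 17000.00 mm², ΣAx_c = 1705666.67 mm³, ΣAy_c = 698416.67 mm³.
x_c = 1705666.67/17000.00 = 100.33 mm; y_c = 698416.67/17000.00 = 41.08 mm.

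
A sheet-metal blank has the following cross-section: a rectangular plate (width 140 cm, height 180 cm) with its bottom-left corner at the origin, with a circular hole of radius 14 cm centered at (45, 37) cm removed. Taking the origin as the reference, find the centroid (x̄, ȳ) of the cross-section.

x̄ = 70.63 cm, ȳ = 91.33 cm

plate: A = 140 × 180 = 25200.00, centroid at (70.00, 90.00).
hole: A = −π·14² = -615.75, centroid at (45.00, 37.00).
ΣA = 24584.25 cm², ΣAx̄ = 1736291.15 cm³, ΣAȳ = 2245217.17 cm³.
x̄ = 1736291.15/24584.25 = 70.63 cm; ȳ = 2245217.17/24584.25 = 91.33 cm.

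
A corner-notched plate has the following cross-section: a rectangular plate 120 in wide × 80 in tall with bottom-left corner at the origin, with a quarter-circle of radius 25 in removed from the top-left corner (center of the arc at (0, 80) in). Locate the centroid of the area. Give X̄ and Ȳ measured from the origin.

X̄ = 62.66 in, Ȳ = 38.42 in

plate: A = 120 × 80 = 9600.00, centroid at (60.00, 40.00).
removed quarter-circle: A = −¼π·25² = -490.87, centroid at (10.61, 69.39).
ΣA = 9109.13 in², ΣAX̄ = 570791.67 in³, ΣAȲ = 349938.43 in³.
X̄ = 570791.67/9109.13 = 62.66 in; Ȳ = 349938.43/9109.13 = 38.42 in.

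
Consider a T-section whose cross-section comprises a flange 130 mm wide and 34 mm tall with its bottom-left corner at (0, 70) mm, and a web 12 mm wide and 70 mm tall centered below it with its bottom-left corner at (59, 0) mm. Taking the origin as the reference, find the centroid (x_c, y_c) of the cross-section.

x_c = 65.00 mm, y_c = 78.70 mm

web: A = 12 × 70 = 840.00, centroid at (65.00, 35.00).
flange: A = 130 × 34 = 4420.00, centroid at (65.00, 87.00).
ΣA = 5260.00 mm²
ΣAx_c = (840.00)(65.00) + (4420.00)(65.00) = 341900.00 mm³
ΣAy_c = (840.00)(35.00) + (4420.00)(87.00) = 413940.00 mm³
x_c = 341900.00 / 5260.00 = 65.00 mm
y_c = 413940.00 / 5260.00 = 78.70 mm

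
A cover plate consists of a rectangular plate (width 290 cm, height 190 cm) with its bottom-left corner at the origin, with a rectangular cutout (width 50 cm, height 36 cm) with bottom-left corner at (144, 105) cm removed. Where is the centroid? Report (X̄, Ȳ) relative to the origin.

plate: A = 290 × 190 = 55100.00, centroid at (145.00, 95.00).
hole: A = −(50 × 36) = -1800.00, centroid at (169.00, 123.00).
ΣA = 53300.00 cm², ΣAX̄ = 7685300.00 cm³, ΣAȲ = 5013100.00 cm³.
X̄ = 7685300.00/53300.00 = 144.19 cm; Ȳ = 5013100.00/53300.00 = 94.05 cm.

X̄ = 144.19 cm, Ȳ = 94.05 cm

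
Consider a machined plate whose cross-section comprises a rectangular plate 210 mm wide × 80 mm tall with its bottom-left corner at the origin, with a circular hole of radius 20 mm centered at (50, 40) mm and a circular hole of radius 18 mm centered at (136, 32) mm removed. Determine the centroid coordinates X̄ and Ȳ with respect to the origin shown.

Part | A | x̄ᵢ | ȳᵢ | A·x̄ᵢ | A·ȳᵢ
plate | 16800.00 | 105.00 | 40.00 | 1764000.00 | 672000.00
hole 1 | -1256.64 | 50.00 | 40.00 | -62831.85 | -50265.48
hole 2 | -1017.88 | 136.00 | 32.00 | -138431.14 | -32572.03
Σ | 14525.49 |  |  | 1562737.01 | 589162.48
X̄ = 1562737.01 / 14525.49 = 107.59 mm
Ȳ = 589162.48 / 14525.49 = 40.56 mm

X̄ = 107.59 mm, Ȳ = 40.56 mm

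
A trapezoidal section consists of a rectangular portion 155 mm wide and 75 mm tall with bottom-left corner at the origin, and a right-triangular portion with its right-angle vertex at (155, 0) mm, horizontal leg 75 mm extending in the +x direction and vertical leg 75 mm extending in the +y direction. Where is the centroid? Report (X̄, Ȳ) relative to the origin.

X̄ = 97.47 mm, Ȳ = 35.06 mm

Part | A | x̄ᵢ | ȳᵢ | A·x̄ᵢ | A·ȳᵢ
rectangular portion | 11625.00 | 77.50 | 37.50 | 900937.50 | 435937.50
triangular portion | 2812.50 | 180.00 | 25.00 | 506250.00 | 70312.50
Σ | 14437.50 |  |  | 1407187.50 | 506250.00
X̄ = 1407187.50 / 14437.50 = 97.47 mm
Ȳ = 506250.00 / 14437.50 = 35.06 mm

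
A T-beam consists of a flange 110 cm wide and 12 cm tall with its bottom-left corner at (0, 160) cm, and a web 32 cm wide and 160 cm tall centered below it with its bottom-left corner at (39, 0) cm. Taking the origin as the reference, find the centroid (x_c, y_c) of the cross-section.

x_c = 55.00 cm, y_c = 97.63 cm

web: A = 32 × 160 = 5120.00, centroid at (55.00, 80.00).
flange: A = 110 × 12 = 1320.00, centroid at (55.00, 166.00).
ΣA = 6440.00 cm², ΣAx_c = 354200.00 cm³, ΣAy_c = 628720.00 cm³.
x_c = 354200.00/6440.00 = 55.00 cm; y_c = 628720.00/6440.00 = 97.63 cm.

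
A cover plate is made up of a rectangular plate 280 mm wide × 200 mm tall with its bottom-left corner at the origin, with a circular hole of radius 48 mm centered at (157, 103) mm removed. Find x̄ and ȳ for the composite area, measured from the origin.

Part | A | x̄ᵢ | ȳᵢ | A·x̄ᵢ | A·ȳᵢ
plate | 56000.00 | 140.00 | 100.00 | 7840000.00 | 5600000.00
hole | -7238.23 | 157.00 | 103.00 | -1136402.03 | -745537.64
Σ | 48761.77 |  |  | 6703597.97 | 4854462.36
x̄ = 6703597.97 / 48761.77 = 137.48 mm
ȳ = 4854462.36 / 48761.77 = 99.55 mm

x̄ = 137.48 mm, ȳ = 99.55 mm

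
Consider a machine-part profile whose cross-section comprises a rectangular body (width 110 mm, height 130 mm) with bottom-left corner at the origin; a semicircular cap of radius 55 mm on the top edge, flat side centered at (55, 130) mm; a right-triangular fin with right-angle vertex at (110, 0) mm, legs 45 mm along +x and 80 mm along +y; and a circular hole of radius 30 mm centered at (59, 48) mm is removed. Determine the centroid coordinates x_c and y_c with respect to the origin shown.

rectangular body: A = 110 × 130 = 14300.00, centroid at (55.00, 65.00).
semicircular top: A = ½π·55² = 4751.66, centroid at (55.00, 153.34).
triangular fin: A = ½·45·80 = 1800.00, centroid at (125.00, 26.67).
hole: A = −π·30² = -2827.43, centroid at (59.00, 48.00).
ΣA = 18024.23 mm²
ΣAx_c = (14300.00)(55.00) + (4751.66)(55.00) + (1800.00)(125.00) + (-2827.43)(59.00) = 1106022.67 mm³
ΣAy_c = (14300.00)(65.00) + (4751.66)(153.34) + (1800.00)(26.67) + (-2827.43)(48.00) = 1570415.52 mm³
x_c = 1106022.67 / 18024.23 = 61.36 mm
y_c = 1570415.52 / 18024.23 = 87.13 mm

x_c = 61.36 mm, y_c = 87.13 mm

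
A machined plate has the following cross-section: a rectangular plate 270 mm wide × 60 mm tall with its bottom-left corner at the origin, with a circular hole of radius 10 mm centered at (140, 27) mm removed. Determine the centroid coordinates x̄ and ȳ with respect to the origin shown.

x̄ = 134.90 mm, ȳ = 30.06 mm

plate: A = 270 × 60 = 16200.00, centroid at (135.00, 30.00).
hole: A = −π·10² = -314.16, centroid at (140.00, 27.00).
ΣA = 15885.84 mm²
ΣAx̄ = (16200.00)(135.00) + (-314.16)(140.00) = 2143017.70 mm³
ΣAȳ = (16200.00)(30.00) + (-314.16)(27.00) = 477517.70 mm³
x̄ = 2143017.70 / 15885.84 = 134.90 mm
ȳ = 477517.70 / 15885.84 = 30.06 mm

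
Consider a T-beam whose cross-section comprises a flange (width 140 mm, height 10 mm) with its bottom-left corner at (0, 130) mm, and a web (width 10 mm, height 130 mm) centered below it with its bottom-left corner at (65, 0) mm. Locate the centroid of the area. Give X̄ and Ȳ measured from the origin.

X̄ = 70.00 mm, Ȳ = 101.30 mm

web: A = 10 × 130 = 1300.00, centroid at (70.00, 65.00).
flange: A = 140 × 10 = 1400.00, centroid at (70.00, 135.00).
ΣA = 2700.00 mm², ΣAX̄ = 189000.00 mm³, ΣAȲ = 273500.00 mm³.
X̄ = 189000.00/2700.00 = 70.00 mm; Ȳ = 273500.00/2700.00 = 101.30 mm.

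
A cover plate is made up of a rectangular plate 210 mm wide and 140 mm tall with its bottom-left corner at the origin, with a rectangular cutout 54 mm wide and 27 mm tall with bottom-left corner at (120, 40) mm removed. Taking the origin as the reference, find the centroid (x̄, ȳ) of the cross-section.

plate: A = 210 × 140 = 29400.00, centroid at (105.00, 70.00).
hole: A = −(54 × 27) = -1458.00, centroid at (147.00, 53.50).
ΣA = 27942.00 mm², ΣAx̄ = 2872674.00 mm³, ΣAȳ = 1979997.00 mm³.
x̄ = 2872674.00/27942.00 = 102.81 mm; ȳ = 1979997.00/27942.00 = 70.86 mm.

x̄ = 102.81 mm, ȳ = 70.86 mm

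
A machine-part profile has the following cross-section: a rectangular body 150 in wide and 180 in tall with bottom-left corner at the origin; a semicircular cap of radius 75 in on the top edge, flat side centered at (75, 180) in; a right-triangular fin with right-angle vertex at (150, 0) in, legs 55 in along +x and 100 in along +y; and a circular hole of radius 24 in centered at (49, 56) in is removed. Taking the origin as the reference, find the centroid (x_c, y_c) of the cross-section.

x_c = 83.26 in, y_c = 116.71 in

Part | A | x̄ᵢ | ȳᵢ | A·x̄ᵢ | A·ȳᵢ
rectangular body | 27000.00 | 75.00 | 90.00 | 2025000.00 | 2430000.00
semicircular top | 8835.73 | 75.00 | 211.83 | 662679.70 | 1871681.28
triangular fin | 2750.00 | 168.33 | 33.33 | 462916.67 | 91666.67
hole | -1809.56 | 49.00 | 56.00 | -88668.31 | -101335.21
Σ | 36776.17 |  |  | 3061928.06 | 4292012.73
x_c = 3061928.06 / 36776.17 = 83.26 in
y_c = 4292012.73 / 36776.17 = 116.71 in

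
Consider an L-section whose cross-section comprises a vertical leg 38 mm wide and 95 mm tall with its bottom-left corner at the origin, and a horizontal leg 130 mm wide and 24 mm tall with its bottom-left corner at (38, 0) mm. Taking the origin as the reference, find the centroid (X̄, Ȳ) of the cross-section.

X̄ = 57.94 mm, Ȳ = 31.04 mm

vertical leg: A = 38 × 95 = 3610.00, centroid at (19.00, 47.50).
horizontal leg: A = 130 × 24 = 3120.00, centroid at (103.00, 12.00).
ΣA = 6730.00 mm², ΣAX̄ = 389950.00 mm³, ΣAȲ = 208915.00 mm³.
X̄ = 389950.00/6730.00 = 57.94 mm; Ȳ = 208915.00/6730.00 = 31.04 mm.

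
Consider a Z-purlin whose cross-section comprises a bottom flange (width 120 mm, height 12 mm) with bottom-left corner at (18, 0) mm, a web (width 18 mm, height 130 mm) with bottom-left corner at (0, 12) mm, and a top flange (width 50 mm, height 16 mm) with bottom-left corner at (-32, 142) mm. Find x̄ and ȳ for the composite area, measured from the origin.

Part | A | x̄ᵢ | ȳᵢ | A·x̄ᵢ | A·ȳᵢ
bottom flange | 1440.00 | 78.00 | 6.00 | 112320.00 | 8640.00
web | 2340.00 | 9.00 | 77.00 | 21060.00 | 180180.00
top flange | 800.00 | -7.00 | 150.00 | -5600.00 | 120000.00
Σ | 4580.00 |  |  | 127780.00 | 308820.00
x̄ = 127780.00 / 4580.00 = 27.90 mm
ȳ = 308820.00 / 4580.00 = 67.43 mm

x̄ = 27.90 mm, ȳ = 67.43 mm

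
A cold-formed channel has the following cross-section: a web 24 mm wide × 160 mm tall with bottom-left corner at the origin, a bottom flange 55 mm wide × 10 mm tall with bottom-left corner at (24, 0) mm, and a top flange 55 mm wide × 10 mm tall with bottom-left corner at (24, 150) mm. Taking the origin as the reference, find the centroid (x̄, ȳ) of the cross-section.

x̄ = 20.80 mm, ȳ = 80.00 mm

web: A = 24 × 160 = 3840.00, centroid at (12.00, 80.00).
bottom flange: A = 55 × 10 = 550.00, centroid at (51.50, 5.00).
top flange: A = 55 × 10 = 550.00, centroid at (51.50, 155.00).
ΣA = 4940.00 mm², ΣAx̄ = 102730.00 mm³, ΣAȳ = 395200.00 mm³.
x̄ = 102730.00/4940.00 = 20.80 mm; ȳ = 395200.00/4940.00 = 80.00 mm.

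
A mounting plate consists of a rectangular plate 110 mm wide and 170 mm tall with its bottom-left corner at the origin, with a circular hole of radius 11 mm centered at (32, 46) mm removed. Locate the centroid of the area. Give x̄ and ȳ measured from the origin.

x̄ = 55.48 mm, ȳ = 85.81 mm

plate: A = 110 × 170 = 18700.00, centroid at (55.00, 85.00).
hole: A = −π·11² = -380.13, centroid at (32.00, 46.00).
ΣA = 18319.87 mm², ΣAx̄ = 1016335.75 mm³, ΣAȳ = 1572013.90 mm³.
x̄ = 1016335.75/18319.87 = 55.48 mm; ȳ = 1572013.90/18319.87 = 85.81 mm.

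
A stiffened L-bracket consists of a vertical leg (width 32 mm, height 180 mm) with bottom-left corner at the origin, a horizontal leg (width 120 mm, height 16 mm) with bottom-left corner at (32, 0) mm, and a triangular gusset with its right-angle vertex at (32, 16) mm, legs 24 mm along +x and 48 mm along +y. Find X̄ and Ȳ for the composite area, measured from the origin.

vertical leg: A = 32 × 180 = 5760.00, centroid at (16.00, 90.00).
horizontal leg: A = 120 × 16 = 1920.00, centroid at (92.00, 8.00).
gusset: A = ½·24·48 = 576.00, centroid at (40.00, 32.00).
ΣA = 8256.00 mm², ΣAX̄ = 291840.00 mm³, ΣAȲ = 552192.00 mm³.
X̄ = 291840.00/8256.00 = 35.35 mm; Ȳ = 552192.00/8256.00 = 66.88 mm.

X̄ = 35.35 mm, Ȳ = 66.88 mm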